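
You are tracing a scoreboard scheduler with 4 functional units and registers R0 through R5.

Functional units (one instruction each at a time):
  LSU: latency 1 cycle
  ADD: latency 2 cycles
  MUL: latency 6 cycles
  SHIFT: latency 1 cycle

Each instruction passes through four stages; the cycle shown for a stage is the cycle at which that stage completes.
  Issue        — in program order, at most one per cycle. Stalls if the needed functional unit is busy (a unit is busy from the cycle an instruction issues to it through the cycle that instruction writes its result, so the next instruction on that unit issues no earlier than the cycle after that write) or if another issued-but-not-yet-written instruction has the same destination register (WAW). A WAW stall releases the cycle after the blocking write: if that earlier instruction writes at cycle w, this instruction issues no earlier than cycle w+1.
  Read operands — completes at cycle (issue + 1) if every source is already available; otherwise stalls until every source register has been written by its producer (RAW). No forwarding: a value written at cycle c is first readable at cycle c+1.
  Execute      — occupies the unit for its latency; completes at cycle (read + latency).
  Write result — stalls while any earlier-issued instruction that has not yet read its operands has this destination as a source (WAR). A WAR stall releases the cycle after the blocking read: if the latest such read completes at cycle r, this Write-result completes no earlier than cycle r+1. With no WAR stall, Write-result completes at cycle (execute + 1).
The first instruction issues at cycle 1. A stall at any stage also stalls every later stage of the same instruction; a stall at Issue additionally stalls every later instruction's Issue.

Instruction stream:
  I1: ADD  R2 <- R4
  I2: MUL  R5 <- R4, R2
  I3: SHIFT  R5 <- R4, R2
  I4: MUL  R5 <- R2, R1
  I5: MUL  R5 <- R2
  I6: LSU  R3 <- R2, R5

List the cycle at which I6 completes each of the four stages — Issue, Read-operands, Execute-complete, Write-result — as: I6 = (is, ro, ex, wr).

1) issue 1, read 2, done 4, write 5
2) issue 2, read 6, done 12, write 13  <RAW R2: wait I1 write@5>
3) issue 14, read 15, done 16, write 17  <WAW R5: wait I2 write@13>
4) issue 18, read 19, done 25, write 26  <WAW R5: wait I3 write@17>
5) issue 27, read 28, done 34, write 35  <struct: MUL busy until I4 writes@26>
6) issue 28, read 36, done 37, write 38  <RAW R5: wait I5 write@35>

I6 = (28, 36, 37, 38)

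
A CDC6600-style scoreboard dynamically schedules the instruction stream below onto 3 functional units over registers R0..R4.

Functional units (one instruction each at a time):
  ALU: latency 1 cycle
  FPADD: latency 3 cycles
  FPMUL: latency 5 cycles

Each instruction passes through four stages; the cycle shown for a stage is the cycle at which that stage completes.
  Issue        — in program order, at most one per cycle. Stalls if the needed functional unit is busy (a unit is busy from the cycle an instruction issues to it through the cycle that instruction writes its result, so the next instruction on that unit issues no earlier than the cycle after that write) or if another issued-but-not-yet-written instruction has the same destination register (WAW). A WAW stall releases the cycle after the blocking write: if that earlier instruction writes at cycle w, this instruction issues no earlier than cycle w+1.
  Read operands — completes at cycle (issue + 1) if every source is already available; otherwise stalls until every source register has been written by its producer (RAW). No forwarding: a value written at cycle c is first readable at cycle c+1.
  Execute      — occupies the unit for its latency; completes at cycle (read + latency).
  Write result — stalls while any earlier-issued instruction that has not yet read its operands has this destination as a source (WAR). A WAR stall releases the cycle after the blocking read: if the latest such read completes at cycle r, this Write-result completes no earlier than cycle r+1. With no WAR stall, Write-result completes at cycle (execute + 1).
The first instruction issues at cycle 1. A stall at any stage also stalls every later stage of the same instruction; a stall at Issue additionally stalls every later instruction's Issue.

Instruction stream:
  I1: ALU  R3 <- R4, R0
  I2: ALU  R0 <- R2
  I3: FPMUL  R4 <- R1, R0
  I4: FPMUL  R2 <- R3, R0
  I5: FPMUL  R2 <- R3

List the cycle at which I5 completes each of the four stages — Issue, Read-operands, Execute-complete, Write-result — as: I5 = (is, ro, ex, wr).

I5 = (24, 25, 30, 31)

  I1 | 1 | 2 | 3 | 4
  I2 | 5 | 6 | 7 | 8   struct: ALU busy until I1 writes@4
  I3 | 6 | 9 | 14 | 15   RAW R0: wait I2 write@8
  I4 | 16 | 17 | 22 | 23   struct: FPMUL busy until I3 writes@15
  I5 | 24 | 25 | 30 | 31   struct: FPMUL busy until I4 writes@23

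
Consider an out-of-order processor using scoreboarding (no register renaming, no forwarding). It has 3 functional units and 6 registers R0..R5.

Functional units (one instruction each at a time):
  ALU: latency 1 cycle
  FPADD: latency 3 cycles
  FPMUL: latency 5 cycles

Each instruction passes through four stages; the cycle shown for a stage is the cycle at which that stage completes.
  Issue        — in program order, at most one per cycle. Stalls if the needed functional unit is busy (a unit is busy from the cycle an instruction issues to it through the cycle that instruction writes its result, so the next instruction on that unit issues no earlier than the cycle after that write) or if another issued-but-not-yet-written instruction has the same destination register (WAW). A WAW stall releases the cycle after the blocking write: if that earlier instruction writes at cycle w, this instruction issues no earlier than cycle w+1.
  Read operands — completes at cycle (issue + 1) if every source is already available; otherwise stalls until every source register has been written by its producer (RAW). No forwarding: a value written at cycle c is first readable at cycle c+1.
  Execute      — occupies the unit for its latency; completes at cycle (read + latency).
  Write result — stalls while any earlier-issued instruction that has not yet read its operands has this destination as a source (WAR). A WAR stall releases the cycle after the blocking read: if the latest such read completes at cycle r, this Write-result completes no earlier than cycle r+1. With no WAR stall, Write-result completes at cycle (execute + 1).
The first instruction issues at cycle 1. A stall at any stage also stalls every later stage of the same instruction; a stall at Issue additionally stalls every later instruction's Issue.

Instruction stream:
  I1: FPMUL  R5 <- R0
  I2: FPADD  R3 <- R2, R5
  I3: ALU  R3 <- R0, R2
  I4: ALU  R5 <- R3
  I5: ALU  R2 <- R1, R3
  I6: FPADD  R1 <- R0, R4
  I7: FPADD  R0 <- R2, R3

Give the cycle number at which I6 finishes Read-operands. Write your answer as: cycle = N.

cycle = 24

  I1 | 1 | 2 | 7 | 8
  I2 | 2 | 9 | 12 | 13   RAW R5: wait I1 write@8
  I3 | 14 | 15 | 16 | 17   WAW R3: wait I2 write@13
  I4 | 18 | 19 | 20 | 21   struct: ALU busy until I3 writes@17
  I5 | 22 | 23 | 24 | 25   struct: ALU busy until I4 writes@21
  I6 | 23 | 24 | 27 | 28
  I7 | 29 | 30 | 33 | 34   struct: FPADD busy until I6 writes@28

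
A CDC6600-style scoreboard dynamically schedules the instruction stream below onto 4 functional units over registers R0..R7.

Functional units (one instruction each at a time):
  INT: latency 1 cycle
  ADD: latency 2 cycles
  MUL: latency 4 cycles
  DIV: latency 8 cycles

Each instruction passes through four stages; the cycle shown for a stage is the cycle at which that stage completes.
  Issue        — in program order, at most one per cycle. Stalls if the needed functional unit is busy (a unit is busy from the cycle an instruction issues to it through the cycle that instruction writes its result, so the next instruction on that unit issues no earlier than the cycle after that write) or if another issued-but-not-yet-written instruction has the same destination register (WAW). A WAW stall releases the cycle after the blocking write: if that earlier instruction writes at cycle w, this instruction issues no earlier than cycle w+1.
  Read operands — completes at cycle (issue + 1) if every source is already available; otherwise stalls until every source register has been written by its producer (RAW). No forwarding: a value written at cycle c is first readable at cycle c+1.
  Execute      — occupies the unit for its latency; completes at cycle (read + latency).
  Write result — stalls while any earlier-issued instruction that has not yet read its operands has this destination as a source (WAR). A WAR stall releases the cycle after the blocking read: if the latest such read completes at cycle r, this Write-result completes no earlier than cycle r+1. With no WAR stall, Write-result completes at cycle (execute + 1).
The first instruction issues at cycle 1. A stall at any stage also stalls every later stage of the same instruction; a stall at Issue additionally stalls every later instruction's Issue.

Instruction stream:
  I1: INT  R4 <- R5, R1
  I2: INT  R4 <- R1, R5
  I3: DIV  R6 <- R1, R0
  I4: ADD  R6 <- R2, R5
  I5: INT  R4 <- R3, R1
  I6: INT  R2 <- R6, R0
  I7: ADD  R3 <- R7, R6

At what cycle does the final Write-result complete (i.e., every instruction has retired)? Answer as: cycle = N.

c1: I1→INT
c2: I1 RO
c3: I1 EX
c4: I1 WR R4
c5: I2→INT
c6: I2 RO | I3→DIV
c7: I2 EX | I3 RO
c8: I2 WR R4
c15: I3 EX
c16: I3 WR R6
c17: I4→ADD
c18: I4 RO | I5→INT
c19: I5 RO
c20: I4 EX | I5 EX
c21: I4 WR R6 | I5 WR R4
c22: I6→INT
c23: I6 RO | I7→ADD
c24: I6 EX | I7 RO
c25: I6 WR R2
c26: I7 EX
c27: I7 WR R3

cycle = 27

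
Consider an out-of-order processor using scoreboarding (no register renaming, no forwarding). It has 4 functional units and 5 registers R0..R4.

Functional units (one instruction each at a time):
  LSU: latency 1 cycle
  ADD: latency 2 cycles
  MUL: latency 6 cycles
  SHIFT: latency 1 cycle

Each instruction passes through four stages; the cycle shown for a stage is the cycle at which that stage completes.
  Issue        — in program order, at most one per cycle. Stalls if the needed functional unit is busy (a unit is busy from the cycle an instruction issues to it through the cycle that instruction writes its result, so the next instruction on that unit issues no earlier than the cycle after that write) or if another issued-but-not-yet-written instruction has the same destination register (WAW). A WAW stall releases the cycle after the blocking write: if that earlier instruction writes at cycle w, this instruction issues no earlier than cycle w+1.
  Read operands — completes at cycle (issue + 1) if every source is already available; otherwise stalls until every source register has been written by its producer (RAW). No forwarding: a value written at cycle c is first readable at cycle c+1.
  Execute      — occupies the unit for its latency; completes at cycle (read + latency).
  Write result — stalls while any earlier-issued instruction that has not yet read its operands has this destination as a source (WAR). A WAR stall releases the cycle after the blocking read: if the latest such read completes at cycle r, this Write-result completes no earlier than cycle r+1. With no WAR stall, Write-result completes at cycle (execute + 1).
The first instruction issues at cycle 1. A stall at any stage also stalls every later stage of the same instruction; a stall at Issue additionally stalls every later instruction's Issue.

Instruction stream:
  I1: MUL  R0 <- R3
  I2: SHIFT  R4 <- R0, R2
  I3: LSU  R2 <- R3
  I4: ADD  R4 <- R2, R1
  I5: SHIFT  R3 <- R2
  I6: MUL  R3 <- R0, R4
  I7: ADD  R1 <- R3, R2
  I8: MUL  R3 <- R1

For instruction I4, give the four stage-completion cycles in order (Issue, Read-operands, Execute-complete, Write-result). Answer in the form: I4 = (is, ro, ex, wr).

I1 -> (1, 2, 8, 9)
I2 -> (2, 10, 11, 12)  // RAW R0: wait I1 write@9
I3 -> (3, 4, 5, 11)  // WAR R2: wait I2 read@10
I4 -> (13, 14, 16, 17)  // WAW R4: wait I2 write@12
I5 -> (14, 15, 16, 17)
I6 -> (18, 19, 25, 26)  // WAW R3: wait I5 write@17
I7 -> (19, 27, 29, 30)  // RAW R3: wait I6 write@26
I8 -> (27, 31, 37, 38)  // struct: MUL busy until I6 writes@26, RAW R1: wait I7 write@30

I4 = (13, 14, 16, 17)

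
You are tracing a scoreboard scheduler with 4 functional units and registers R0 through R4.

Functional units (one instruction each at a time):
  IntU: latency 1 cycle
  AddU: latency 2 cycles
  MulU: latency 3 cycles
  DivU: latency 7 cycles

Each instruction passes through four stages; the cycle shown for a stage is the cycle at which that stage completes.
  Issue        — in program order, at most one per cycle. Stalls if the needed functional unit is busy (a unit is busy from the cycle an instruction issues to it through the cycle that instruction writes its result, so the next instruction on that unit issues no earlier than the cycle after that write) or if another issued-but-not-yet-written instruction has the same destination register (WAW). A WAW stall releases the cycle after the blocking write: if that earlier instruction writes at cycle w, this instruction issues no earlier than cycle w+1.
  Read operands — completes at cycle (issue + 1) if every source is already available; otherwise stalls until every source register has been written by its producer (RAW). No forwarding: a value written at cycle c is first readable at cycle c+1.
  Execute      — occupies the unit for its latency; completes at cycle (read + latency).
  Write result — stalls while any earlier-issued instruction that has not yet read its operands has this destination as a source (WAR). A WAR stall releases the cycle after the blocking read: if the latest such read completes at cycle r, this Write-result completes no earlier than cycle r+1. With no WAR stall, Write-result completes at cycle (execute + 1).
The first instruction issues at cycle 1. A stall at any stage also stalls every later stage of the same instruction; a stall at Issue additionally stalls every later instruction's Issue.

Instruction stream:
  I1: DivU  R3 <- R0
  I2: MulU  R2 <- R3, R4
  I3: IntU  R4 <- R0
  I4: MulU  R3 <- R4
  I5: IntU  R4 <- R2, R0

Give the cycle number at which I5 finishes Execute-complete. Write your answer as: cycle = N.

cycle = 19

[I1] 1/2/9/10
[I2] 2/11/14/15  (RAW R3: wait I1 write@10)
[I3] 3/4/5/12  (WAR R4: wait I2 read@11)
[I4] 16/17/20/21  (struct: MulU busy until I2 writes@15)
[I5] 17/18/19/20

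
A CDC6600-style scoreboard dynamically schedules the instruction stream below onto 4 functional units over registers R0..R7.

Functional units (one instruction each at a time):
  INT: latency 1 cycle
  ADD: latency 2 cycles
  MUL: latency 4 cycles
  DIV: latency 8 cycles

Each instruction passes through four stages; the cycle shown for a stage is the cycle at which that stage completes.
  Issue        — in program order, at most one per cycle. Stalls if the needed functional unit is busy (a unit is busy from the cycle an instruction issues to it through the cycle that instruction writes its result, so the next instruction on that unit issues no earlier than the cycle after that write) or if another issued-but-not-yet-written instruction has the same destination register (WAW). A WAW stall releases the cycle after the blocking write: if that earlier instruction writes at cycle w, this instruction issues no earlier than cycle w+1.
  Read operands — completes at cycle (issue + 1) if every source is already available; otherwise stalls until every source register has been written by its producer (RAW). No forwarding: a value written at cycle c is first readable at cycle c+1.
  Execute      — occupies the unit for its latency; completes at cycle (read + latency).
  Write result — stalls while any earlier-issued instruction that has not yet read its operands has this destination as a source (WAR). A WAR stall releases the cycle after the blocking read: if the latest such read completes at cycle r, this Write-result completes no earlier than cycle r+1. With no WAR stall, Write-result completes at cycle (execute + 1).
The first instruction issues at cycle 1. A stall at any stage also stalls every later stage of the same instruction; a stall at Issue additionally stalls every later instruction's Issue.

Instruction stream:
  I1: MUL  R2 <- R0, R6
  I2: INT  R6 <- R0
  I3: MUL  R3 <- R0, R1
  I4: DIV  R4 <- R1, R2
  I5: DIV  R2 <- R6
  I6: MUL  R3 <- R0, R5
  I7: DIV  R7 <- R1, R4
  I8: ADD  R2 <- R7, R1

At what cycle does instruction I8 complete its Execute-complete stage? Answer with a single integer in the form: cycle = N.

cycle = 44

I1: IS=1 RO=2 EX=6 WR=7
I2: IS=2 RO=3 EX=4 WR=5
I3: IS=8 RO=9 EX=13 WR=14  [struct: MUL busy until I1 writes@7]
I4: IS=9 RO=10 EX=18 WR=19
I5: IS=20 RO=21 EX=29 WR=30  [struct: DIV busy until I4 writes@19]
I6: IS=21 RO=22 EX=26 WR=27
I7: IS=31 RO=32 EX=40 WR=41  [struct: DIV busy until I5 writes@30]
I8: IS=32 RO=42 EX=44 WR=45  [RAW R7: wait I7 write@41]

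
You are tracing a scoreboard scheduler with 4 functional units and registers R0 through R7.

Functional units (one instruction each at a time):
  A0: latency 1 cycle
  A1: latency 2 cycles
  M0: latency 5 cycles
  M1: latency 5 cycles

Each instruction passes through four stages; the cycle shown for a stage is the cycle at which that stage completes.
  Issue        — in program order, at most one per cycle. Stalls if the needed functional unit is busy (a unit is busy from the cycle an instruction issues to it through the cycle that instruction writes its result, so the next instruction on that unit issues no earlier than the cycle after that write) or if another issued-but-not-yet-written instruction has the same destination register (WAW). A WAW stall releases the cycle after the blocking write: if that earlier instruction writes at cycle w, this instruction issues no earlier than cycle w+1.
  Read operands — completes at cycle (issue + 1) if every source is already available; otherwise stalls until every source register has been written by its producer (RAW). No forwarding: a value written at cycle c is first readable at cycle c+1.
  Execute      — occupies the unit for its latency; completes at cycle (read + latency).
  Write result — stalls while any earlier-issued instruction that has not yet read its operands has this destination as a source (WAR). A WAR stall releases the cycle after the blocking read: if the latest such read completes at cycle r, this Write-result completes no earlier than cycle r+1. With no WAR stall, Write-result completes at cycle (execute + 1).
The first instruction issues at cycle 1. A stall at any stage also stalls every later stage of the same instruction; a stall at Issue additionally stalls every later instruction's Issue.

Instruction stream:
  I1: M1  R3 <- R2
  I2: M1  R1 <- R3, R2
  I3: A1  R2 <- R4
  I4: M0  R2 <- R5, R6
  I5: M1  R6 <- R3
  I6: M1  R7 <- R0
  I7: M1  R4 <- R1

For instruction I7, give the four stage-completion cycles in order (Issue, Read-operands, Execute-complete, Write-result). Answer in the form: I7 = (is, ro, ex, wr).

t=1  I1→M1
t=2  I1 RO
t=7  I1 EX
t=8  I1 WR R3
t=9  I2→M1
t=10  I2 RO · I3→A1
t=11  I3 RO
t=13  I3 EX
t=14  I3 WR R2
t=15  I2 EX · I4→M0
t=16  I2 WR R1 · I4 RO
t=17  I5→M1
t=18  I5 RO
t=21  I4 EX
t=22  I4 WR R2
t=23  I5 EX
t=24  I5 WR R6
t=25  I6→M1
t=26  I6 RO
t=31  I6 EX
t=32  I6 WR R7
t=33  I7→M1
t=34  I7 RO
t=39  I7 EX
t=40  I7 WR R4

I7 = (33, 34, 39, 40)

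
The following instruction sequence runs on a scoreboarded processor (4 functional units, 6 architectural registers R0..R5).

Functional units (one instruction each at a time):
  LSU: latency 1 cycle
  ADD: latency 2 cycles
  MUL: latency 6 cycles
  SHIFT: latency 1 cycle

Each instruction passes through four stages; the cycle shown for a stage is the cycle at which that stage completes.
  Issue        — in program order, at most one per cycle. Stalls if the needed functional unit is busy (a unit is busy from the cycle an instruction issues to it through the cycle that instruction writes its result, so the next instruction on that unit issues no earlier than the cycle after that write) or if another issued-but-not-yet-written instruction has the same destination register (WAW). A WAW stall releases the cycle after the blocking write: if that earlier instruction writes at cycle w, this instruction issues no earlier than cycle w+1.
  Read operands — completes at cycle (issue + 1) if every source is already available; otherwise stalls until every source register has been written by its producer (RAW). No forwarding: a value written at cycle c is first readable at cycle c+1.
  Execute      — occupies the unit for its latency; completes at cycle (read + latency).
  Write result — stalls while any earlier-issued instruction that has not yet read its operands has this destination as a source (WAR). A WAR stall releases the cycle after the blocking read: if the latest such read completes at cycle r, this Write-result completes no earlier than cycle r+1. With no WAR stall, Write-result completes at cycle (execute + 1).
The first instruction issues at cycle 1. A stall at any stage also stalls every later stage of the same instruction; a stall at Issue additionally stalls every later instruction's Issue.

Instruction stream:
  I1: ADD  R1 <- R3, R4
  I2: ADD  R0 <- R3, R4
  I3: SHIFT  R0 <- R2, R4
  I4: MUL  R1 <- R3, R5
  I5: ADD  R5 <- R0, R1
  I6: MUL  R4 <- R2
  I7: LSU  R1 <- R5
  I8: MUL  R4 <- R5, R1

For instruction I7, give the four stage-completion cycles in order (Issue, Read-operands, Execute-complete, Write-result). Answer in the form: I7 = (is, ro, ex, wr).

I7 = (22, 25, 26, 27)

1) issue 1, read 2, done 4, write 5
2) issue 6, read 7, done 9, write 10  <struct: ADD busy until I1 writes@5>
3) issue 11, read 12, done 13, write 14  <WAW R0: wait I2 write@10>
4) issue 12, read 13, done 19, write 20
5) issue 13, read 21, done 23, write 24  <RAW R1: wait I4 write@20>
6) issue 21, read 22, done 28, write 29  <struct: MUL busy until I4 writes@20>
7) issue 22, read 25, done 26, write 27  <RAW R5: wait I5 write@24>
8) issue 30, read 31, done 37, write 38  <struct: MUL busy until I6 writes@29>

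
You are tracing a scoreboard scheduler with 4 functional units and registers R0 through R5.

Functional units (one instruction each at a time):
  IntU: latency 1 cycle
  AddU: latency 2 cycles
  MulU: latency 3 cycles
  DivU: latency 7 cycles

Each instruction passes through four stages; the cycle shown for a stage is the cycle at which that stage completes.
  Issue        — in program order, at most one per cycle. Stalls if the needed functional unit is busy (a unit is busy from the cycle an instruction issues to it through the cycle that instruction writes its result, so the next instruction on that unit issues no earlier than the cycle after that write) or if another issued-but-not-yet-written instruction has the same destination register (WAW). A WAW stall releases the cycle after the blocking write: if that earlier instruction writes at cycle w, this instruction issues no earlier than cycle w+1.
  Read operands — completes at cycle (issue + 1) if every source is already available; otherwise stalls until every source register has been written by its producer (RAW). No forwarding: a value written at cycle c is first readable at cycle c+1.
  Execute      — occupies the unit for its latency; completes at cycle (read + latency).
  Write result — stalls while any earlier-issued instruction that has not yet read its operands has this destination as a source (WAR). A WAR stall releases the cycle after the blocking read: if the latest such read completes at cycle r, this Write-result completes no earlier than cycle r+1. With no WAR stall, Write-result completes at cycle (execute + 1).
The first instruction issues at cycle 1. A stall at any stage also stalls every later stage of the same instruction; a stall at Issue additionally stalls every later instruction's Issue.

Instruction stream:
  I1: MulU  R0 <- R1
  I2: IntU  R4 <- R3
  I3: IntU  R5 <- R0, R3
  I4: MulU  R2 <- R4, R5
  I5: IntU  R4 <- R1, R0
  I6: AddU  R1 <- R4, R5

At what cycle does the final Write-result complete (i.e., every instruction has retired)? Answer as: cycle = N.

cycle = 17

  I1 | 1 | 2 | 5 | 6
  I2 | 2 | 3 | 4 | 5
  I3 | 6 | 7 | 8 | 9   struct: IntU busy until I2 writes@5
  I4 | 7 | 10 | 13 | 14   RAW R5: wait I3 write@9
  I5 | 10 | 11 | 12 | 13   struct: IntU busy until I3 writes@9
  I6 | 11 | 14 | 16 | 17   RAW R4: wait I5 write@13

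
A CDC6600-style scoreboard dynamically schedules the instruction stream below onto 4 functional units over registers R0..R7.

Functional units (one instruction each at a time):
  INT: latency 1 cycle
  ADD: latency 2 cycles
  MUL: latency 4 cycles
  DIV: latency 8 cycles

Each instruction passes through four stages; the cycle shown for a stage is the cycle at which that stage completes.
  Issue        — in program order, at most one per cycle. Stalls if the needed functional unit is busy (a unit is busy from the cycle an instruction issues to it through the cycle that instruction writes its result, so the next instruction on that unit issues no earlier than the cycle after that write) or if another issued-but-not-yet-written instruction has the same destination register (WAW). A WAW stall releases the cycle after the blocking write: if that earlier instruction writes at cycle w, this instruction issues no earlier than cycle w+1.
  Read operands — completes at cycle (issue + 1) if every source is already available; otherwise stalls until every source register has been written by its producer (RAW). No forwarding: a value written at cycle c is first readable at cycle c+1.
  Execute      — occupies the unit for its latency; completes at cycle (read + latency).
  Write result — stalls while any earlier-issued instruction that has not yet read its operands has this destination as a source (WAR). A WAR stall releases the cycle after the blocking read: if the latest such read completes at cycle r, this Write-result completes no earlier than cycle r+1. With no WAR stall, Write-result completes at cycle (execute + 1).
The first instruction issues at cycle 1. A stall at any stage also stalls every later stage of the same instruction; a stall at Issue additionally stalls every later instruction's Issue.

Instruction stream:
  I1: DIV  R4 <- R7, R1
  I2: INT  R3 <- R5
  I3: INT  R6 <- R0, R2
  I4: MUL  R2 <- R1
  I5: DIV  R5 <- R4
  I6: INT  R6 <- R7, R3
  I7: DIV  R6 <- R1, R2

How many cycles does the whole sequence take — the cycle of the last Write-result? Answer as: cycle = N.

I1: IS=1 RO=2 EX=10 WR=11
I2: IS=2 RO=3 EX=4 WR=5
I3: IS=6 RO=7 EX=8 WR=9  [struct: INT busy until I2 writes@5]
I4: IS=7 RO=8 EX=12 WR=13
I5: IS=12 RO=13 EX=21 WR=22  [struct: DIV busy until I1 writes@11]
I6: IS=13 RO=14 EX=15 WR=16
I7: IS=23 RO=24 EX=32 WR=33  [struct: DIV busy until I5 writes@22]

cycle = 33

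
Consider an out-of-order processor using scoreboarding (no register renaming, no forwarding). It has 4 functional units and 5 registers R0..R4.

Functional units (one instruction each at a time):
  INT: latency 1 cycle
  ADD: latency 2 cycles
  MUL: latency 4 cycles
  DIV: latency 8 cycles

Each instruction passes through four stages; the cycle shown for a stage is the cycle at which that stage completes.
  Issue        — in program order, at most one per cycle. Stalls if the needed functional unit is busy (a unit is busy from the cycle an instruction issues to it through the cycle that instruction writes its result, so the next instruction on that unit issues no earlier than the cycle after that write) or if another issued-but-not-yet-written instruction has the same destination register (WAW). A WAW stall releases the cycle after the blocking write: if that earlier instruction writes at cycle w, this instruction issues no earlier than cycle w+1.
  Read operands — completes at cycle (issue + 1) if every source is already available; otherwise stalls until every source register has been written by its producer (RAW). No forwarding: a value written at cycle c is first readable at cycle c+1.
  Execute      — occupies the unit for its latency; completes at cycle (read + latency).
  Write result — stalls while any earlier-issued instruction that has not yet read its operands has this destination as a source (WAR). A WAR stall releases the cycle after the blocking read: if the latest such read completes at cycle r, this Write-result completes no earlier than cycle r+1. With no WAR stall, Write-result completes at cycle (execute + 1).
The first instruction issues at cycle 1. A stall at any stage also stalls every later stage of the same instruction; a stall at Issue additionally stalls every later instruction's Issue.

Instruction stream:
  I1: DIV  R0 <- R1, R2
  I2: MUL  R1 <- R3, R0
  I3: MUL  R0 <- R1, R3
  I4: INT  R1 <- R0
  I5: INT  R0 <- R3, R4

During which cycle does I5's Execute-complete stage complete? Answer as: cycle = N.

I1 -> (1, 2, 10, 11)
I2 -> (2, 12, 16, 17)  // RAW R0: wait I1 write@11
I3 -> (18, 19, 23, 24)  // struct: MUL busy until I2 writes@17
I4 -> (19, 25, 26, 27)  // RAW R0: wait I3 write@24
I5 -> (28, 29, 30, 31)  // struct: INT busy until I4 writes@27

cycle = 30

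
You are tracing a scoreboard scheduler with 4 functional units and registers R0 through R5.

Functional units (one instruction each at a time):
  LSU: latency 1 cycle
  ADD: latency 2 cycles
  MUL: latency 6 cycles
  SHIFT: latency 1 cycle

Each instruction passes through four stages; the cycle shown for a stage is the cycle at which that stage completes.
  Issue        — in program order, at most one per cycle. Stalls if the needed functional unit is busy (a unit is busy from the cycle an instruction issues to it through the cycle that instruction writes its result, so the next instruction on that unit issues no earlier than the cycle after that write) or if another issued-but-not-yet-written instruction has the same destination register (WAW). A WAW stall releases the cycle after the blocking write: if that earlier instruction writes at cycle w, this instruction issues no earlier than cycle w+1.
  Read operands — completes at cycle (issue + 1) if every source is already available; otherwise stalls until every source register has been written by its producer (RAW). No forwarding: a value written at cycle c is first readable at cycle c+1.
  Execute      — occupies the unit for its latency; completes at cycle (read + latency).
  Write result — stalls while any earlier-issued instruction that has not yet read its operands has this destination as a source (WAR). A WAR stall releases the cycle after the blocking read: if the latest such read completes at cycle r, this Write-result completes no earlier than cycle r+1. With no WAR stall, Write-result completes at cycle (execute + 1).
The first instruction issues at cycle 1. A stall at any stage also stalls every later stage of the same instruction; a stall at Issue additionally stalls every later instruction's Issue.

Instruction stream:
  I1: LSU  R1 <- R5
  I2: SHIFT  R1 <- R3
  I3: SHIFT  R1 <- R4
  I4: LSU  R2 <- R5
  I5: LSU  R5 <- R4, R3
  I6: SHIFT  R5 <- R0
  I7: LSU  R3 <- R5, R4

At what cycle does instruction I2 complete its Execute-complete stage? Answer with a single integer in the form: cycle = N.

cycle = 7

c1: I1 issues→LSU
c2: I1 reads
c3: I1 exec-done
c4: I1 writes R1
c5: I2 issues→SHIFT
c6: I2 reads
c7: I2 exec-done
c8: I2 writes R1
c9: I3 issues→SHIFT
c10: I3 reads | I4 issues→LSU
c11: I3 exec-done | I4 reads
c12: I3 writes R1 | I4 exec-done
c13: I4 writes R2
c14: I5 issues→LSU
c15: I5 reads
c16: I5 exec-done
c17: I5 writes R5
c18: I6 issues→SHIFT
c19: I6 reads | I7 issues→LSU
c20: I6 exec-done
c21: I6 writes R5
c22: I7 reads
c23: I7 exec-done
c24: I7 writes R3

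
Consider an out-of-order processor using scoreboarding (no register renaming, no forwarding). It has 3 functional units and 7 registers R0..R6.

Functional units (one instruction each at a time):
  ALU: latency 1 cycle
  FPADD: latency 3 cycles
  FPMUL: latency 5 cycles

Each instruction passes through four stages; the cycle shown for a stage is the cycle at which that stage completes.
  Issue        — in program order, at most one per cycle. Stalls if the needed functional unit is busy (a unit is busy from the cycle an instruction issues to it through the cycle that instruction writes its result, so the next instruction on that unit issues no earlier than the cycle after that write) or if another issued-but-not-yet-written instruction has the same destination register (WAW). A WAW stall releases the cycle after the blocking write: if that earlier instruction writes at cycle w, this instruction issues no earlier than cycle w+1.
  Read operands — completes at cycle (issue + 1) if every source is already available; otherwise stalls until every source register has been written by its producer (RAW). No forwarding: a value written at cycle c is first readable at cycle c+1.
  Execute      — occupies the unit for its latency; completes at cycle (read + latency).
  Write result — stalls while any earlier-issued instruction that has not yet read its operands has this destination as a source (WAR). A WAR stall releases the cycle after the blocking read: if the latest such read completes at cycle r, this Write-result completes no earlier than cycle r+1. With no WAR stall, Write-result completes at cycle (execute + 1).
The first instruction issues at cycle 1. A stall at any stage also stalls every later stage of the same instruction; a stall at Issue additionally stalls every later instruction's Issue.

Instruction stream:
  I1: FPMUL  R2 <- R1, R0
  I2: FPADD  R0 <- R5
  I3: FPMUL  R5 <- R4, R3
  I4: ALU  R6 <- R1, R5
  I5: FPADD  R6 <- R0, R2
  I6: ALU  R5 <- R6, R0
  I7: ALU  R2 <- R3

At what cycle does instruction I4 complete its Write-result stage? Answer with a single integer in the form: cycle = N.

cycle = 19

t=1  issue I1 (FPMUL)
t=2  I1 read-ops | issue I2 (FPADD)
t=3  I2 read-ops
t=6  I2 finished on FPADD
t=7  I1 finished on FPMUL | I2→R0
t=8  I1→R2
t=9  issue I3 (FPMUL)
t=10  I3 read-ops | issue I4 (ALU)
t=15  I3 finished on FPMUL
t=16  I3→R5
t=17  I4 read-ops
t=18  I4 finished on ALU
t=19  I4→R6
t=20  issue I5 (FPADD)
t=21  I5 read-ops | issue I6 (ALU)
t=24  I5 finished on FPADD
t=25  I5→R6
t=26  I6 read-ops
t=27  I6 finished on ALU
t=28  I6→R5
t=29  issue I7 (ALU)
t=30  I7 read-ops
t=31  I7 finished on ALU
t=32  I7→R2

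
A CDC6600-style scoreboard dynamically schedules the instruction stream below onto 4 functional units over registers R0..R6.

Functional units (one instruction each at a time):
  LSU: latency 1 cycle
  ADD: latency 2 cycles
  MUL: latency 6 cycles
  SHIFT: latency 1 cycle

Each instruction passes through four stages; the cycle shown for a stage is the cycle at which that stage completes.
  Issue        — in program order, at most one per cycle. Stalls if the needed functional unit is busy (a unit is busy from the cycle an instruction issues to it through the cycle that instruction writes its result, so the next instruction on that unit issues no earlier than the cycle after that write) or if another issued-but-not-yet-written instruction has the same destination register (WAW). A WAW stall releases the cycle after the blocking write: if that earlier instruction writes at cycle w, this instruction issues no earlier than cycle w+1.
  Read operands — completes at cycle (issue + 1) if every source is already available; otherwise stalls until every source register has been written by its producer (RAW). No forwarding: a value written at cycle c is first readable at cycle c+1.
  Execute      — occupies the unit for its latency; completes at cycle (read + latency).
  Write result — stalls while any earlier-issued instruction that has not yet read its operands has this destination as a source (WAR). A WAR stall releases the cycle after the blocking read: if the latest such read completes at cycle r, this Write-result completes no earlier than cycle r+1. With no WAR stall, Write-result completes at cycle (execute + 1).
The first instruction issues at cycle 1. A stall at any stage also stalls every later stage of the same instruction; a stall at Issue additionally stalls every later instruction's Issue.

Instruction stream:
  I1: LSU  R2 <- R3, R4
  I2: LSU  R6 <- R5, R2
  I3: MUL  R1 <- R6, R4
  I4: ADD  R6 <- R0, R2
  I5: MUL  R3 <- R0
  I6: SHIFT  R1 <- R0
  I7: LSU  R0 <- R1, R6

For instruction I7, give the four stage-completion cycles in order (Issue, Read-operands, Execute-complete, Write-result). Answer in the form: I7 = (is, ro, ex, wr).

[1] I1 issues→LSU
[2] I1 reads
[3] I1 exec-done
[4] I1 writes R2
[5] I2 issues→LSU
[6] I2 reads | I3 issues→MUL
[7] I2 exec-done
[8] I2 writes R6
[9] I3 reads | I4 issues→ADD
[10] I4 reads
[12] I4 exec-done
[13] I4 writes R6
[15] I3 exec-done
[16] I3 writes R1
[17] I5 issues→MUL
[18] I5 reads | I6 issues→SHIFT
[19] I6 reads | I7 issues→LSU
[20] I6 exec-done
[21] I6 writes R1
[22] I7 reads
[23] I7 exec-done
[24] I5 exec-done | I7 writes R0
[25] I5 writes R3

I7 = (19, 22, 23, 24)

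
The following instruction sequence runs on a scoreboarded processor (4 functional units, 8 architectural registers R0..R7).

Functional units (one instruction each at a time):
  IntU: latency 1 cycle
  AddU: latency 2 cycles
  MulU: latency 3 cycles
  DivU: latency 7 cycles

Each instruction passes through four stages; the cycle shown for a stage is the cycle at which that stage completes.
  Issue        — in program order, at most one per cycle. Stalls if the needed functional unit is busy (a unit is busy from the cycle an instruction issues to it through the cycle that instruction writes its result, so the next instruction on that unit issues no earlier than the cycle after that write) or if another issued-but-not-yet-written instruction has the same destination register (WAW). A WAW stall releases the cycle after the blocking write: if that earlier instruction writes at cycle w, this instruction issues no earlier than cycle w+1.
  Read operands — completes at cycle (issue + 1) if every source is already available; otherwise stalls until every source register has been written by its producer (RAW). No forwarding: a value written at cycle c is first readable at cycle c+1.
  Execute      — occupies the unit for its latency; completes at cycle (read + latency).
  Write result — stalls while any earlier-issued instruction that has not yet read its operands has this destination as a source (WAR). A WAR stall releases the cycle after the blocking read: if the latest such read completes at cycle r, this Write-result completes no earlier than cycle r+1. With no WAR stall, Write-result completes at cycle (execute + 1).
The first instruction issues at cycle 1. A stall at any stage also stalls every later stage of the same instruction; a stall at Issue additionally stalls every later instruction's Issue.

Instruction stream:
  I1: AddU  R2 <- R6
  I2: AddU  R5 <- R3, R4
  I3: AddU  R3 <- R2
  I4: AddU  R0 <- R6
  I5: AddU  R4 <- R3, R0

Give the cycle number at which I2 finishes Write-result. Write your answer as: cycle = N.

cycle = 10

1) issue 1, read 2, done 4, write 5
2) issue 6, read 7, done 9, write 10  <struct: AddU busy until I1 writes@5>
3) issue 11, read 12, done 14, write 15  <struct: AddU busy until I2 writes@10>
4) issue 16, read 17, done 19, write 20  <struct: AddU busy until I3 writes@15>
5) issue 21, read 22, done 24, write 25  <struct: AddU busy until I4 writes@20>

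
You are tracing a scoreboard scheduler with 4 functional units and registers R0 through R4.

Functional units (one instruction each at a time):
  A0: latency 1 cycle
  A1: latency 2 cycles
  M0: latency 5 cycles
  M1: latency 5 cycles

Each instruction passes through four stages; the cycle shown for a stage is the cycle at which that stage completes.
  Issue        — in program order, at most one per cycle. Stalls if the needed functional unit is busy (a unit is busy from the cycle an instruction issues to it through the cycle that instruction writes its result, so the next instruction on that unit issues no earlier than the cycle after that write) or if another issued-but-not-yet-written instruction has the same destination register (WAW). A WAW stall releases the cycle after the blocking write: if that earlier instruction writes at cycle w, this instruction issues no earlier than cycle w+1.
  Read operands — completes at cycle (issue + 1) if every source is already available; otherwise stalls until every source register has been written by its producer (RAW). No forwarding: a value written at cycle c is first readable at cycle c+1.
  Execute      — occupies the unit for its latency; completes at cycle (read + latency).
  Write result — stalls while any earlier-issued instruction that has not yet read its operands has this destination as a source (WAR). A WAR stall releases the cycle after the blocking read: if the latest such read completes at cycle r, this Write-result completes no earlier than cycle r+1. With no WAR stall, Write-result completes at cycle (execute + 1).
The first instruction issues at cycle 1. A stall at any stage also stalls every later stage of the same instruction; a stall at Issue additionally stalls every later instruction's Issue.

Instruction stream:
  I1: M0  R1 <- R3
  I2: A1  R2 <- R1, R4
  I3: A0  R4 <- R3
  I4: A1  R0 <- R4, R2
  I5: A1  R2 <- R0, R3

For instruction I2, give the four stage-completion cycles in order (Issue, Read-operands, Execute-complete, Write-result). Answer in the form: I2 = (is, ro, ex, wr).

I2 = (2, 9, 11, 12)

I1: IS=1 RO=2 EX=7 WR=8
I2: IS=2 RO=9 EX=11 WR=12  [RAW R1: wait I1 write@8]
I3: IS=3 RO=4 EX=5 WR=10  [WAR R4: wait I2 read@9]
I4: IS=13 RO=14 EX=16 WR=17  [struct: A1 busy until I2 writes@12]
I5: IS=18 RO=19 EX=21 WR=22  [struct: A1 busy until I4 writes@17]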